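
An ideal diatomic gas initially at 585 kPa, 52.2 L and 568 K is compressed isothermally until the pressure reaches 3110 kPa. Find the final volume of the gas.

9.82 L

Isothermal: T stays 568 K; PV = const ⇒ V₂ = 9.82 L, P₂ = 3110 kPa.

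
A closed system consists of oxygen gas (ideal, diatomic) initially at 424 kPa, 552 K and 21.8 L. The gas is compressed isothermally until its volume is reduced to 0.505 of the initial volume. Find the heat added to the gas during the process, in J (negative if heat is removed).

n = P₁V₁/(RT₁) = 424×21.8/(8.314×552) = 2.01 mol.
Isothermal: T stays 552 K; PV = const ⇒ V₂ = 11.0 L, P₂ = 840 kPa.
ΔU = 0 (ideal gas, T constant).
W = nRT ln(V₂/V₁) = 2.01×8.314×552×ln(0.505) = -6310 J.
Q = ΔU + W = -6310 J.

-6310 J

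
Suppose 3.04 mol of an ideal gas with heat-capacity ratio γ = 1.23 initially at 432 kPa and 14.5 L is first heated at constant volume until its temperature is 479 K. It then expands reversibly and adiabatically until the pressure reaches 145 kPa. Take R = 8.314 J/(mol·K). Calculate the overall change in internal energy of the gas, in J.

T₁ = P₁V₁/(nR) = 432×14.5/(3.04×8.314) = 248 K.
Step 1 — Isochoric: V stays 14.5 L; P/T = const ⇒ T₂ = 479 K, P₂ = 835 kPa.
W = 0 (no volume change).
ΔU = nCvΔT = 3.04×36.1×(479−248) = 25400 J.
Q = ΔU = 25400 J.
State after step 1: P = 835 kPa, V = 14.5 L, T = 479 K.
Step 2 — Adiabatic: T₂/T₁ = (P₂/P₁)^((γ−1)/γ) ⇒ T₂ = 479×(0.174)^0.187 = 345 K; V₂ = 60.2 L.
ΔU = nCvΔT = 3.04×36.1×(345−479) = -14700 J.
Q = 0 for an adiabatic process, so W = −ΔU = 14700 J.
Net over both steps: W = 14700 J, Q = 25400 J, ΔU = 10700 J.

10700 J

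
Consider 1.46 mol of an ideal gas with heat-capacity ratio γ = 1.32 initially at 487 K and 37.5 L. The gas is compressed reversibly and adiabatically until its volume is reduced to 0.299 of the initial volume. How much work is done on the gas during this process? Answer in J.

8710 J

P₁ = nRT₁/V₁ = 1.46×8.314×487/37.5 = 158 kPa.
Adiabatic: TV^(γ−1) = const ⇒ T₂ = 487×(3.34)^0.320 = 717 K; PV^γ = const ⇒ P₂ = 776 kPa.
ΔU = nCvΔT = 1.46×26.0×(717−487) = 8710 J.
Q = 0 for an adiabatic process, so W = −ΔU = -8710 J.
Work done on the gas = −W_by = 8710 J.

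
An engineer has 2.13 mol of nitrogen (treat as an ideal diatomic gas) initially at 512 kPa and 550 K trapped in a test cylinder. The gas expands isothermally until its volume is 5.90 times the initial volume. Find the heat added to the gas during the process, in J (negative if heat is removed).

17300 J

V₁ = nRT₁/P₁ = 2.13×8.314×550/512 = 19.0 L.
Isothermal: T stays 550 K; PV = const ⇒ V₂ = 112 L, P₂ = 86.8 kPa.
ΔU = 0 (ideal gas, T constant).
W = nRT ln(V₂/V₁) = 2.13×8.314×550×ln(5.90) = 17300 J.
Q = ΔU + W = 17300 J.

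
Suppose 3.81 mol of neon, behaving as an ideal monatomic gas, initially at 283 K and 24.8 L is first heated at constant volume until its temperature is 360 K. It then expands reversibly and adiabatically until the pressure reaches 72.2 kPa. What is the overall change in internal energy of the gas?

P₁ = nRT₁/V₁ = 3.81×8.314×283/24.8 = 361 kPa.
Step 1 — Isochoric: V stays 24.8 L; P/T = const ⇒ T₂ = 360 K, P₂ = 460 kPa.
W = 0 (no volume change).
ΔU = nCvΔT = 3.81×12.5×(360−283) = 3660 J.
Q = ΔU = 3660 J.
State after step 1: P = 460 kPa, V = 24.8 L, T = 360 K.
Step 2 — Adiabatic: T₂/T₁ = (P₂/P₁)^((γ−1)/γ) ⇒ T₂ = 360×(0.157)^0.400 = 172 K; V₂ = 75.3 L.
ΔU = nCvΔT = 3.81×12.5×(172−360) = -8950 J.
Q = 0 for an adiabatic process, so W = −ΔU = 8950 J.
Net over both steps: W = 8950 J, Q = 3660 J, ΔU = -5290 J.

-5290 J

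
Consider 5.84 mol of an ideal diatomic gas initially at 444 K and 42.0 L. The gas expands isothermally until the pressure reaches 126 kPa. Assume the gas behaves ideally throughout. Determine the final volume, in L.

171 L

P₁ = nRT₁/V₁ = 5.84×8.314×444/42.0 = 513 kPa.
Isothermal: T stays 444 K; PV = const ⇒ V₂ = 171 L, P₂ = 126 kPa.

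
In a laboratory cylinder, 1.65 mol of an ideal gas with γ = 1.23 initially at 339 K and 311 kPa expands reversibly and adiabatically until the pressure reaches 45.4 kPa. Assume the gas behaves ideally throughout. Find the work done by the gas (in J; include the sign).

6110 J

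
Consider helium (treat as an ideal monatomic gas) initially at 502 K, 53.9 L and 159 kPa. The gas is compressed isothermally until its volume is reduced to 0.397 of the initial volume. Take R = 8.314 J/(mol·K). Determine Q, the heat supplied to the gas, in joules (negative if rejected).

n = P₁V₁/(RT₁) = 159×53.9/(8.314×502) = 2.05 mol.
Isothermal: T stays 502 K; PV = const ⇒ V₂ = 21.4 L, P₂ = 401 kPa.
ΔU = 0 (ideal gas, T constant).
W = nRT ln(V₂/V₁) = 2.05×8.314×502×ln(0.397) = -7920 J.
Q = ΔU + W = -7920 J.

-7920 J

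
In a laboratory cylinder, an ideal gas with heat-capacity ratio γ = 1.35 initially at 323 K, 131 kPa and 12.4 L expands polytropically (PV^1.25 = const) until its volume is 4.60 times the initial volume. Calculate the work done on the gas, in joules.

n = P₁V₁/(RT₁) = 131×12.4/(8.314×323) = 0.605 mol.
Polytropic n=1.25: T₂ = T₁(V₁/V₂)^(n−1) = 323×(0.217)^0.25 = 221 K; P₂ = P₁(V₁/V₂)^n = 19.4 kPa.
W = (P₁V₁−P₂V₂)/(n−1) = (131×12.4−19.4×57.0)/0.25 = 2060 J.
Work done on the gas = −W_by = -2060 J.

-2060 J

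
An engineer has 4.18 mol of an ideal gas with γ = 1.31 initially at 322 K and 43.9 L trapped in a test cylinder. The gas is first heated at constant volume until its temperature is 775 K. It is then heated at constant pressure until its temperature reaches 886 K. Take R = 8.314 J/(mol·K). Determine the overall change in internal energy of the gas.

63200 J

P₁ = nRT₁/V₁ = 4.18×8.314×322/43.9 = 255 kPa.
Step 1 — Isochoric: V stays 43.9 L; P/T = const ⇒ T₂ = 775 K, P₂ = 614 kPa.
W = 0 (no volume change).
ΔU = nCvΔT = 4.18×26.8×(775−322) = 50800 J.
Q = ΔU = 50800 J.
State after step 1: P = 614 kPa, V = 43.9 L, T = 775 K.
Step 2 — Isobaric: P stays 614 kPa; V/T = const ⇒ T₂ = 886 K, V₂ = 50.2 L.
W = PΔV = 614×(50.2−43.9) kPa·L = 3860 J.
ΔU = nCvΔT = 4.18×26.8×(886−775) = 12400 J.
Q = ΔU + W = nCpΔT = 16300 J.
Net over both steps: W = 3860 J, Q = 67100 J, ΔU = 63200 J.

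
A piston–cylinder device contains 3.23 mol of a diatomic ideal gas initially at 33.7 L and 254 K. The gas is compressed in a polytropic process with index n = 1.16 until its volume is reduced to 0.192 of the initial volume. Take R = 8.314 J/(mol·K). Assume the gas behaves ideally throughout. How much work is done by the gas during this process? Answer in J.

-12900 J

P₁ = nRT₁/V₁ = 3.23×8.314×254/33.7 = 202 kPa.
Polytropic n=1.16: T₂ = T₁(V₁/V₂)^(n−1) = 254×(5.21)^0.16 = 331 K; P₂ = P₁(V₁/V₂)^n = 1370 kPa.
W = (P₁V₁−P₂V₂)/(n−1) = (202×33.7−1370×6.47)/0.16 = -12900 J.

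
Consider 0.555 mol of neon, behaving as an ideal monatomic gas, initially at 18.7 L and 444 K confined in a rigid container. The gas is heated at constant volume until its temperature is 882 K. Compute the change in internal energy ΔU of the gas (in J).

3030 J

P₁ = nRT₁/V₁ = 0.555×8.314×444/18.7 = 110 kPa.
Isochoric: V stays 18.7 L; P/T = const ⇒ T₂ = 882 K, P₂ = 218 kPa.
For an ideal gas ΔU = nCvΔT with Cv = (3/2)R = 12.5 J/(mol·K).
ΔU = 0.555×12.5×(882−444) = 3030 J.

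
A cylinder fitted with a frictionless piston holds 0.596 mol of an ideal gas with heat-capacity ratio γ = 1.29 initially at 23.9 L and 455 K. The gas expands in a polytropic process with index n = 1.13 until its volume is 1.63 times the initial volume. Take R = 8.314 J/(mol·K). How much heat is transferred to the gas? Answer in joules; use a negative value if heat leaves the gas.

589 J

P₁ = nRT₁/V₁ = 0.596×8.314×455/23.9 = 94.3 kPa.
Polytropic n=1.13: T₂ = T₁(V₁/V₂)^(n−1) = 455×(0.613)^0.13 = 427 K; P₂ = P₁(V₁/V₂)^n = 54.3 kPa.
W = (P₁V₁−P₂V₂)/(n−1) = (94.3×23.9−54.3×39.0)/0.13 = 1070 J.
ΔU = nCvΔT = 0.596×28.7×(427−455) = -478 J.
Q = ΔU + W = 589 J.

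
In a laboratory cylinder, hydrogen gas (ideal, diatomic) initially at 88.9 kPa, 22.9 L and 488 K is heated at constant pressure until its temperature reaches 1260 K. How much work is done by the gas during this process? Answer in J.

n = P₁V₁/(RT₁) = 88.9×22.9/(8.314×488) = 0.502 mol.
Isobaric: P stays 88.9 kPa; V/T = const ⇒ T₂ = 1260 K, V₂ = 59.1 L.
W = PΔV = 88.9×(59.1−22.9) kPa·L = 3220 J.

3220 J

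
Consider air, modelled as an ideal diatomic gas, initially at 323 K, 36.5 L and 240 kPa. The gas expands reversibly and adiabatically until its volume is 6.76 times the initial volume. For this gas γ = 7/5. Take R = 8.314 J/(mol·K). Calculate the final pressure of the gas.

16.5 kPa

Adiabatic: TV^(γ−1) = const ⇒ T₂ = 323×(0.148)^0.400 = 150 K; PV^γ = const ⇒ P₂ = 16.5 kPa.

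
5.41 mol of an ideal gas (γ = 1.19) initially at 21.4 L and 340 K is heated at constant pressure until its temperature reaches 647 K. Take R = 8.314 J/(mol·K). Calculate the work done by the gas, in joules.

13800 J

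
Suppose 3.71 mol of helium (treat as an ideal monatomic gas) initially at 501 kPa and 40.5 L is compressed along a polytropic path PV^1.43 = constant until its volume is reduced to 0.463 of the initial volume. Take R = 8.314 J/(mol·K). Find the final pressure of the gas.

T₁ = P₁V₁/(nR) = 501×40.5/(3.71×8.314) = 658 K.
Polytropic n=1.43: T₂ = T₁(V₁/V₂)^(n−1) = 658×(2.16)^0.43 = 916 K; P₂ = P₁(V₁/V₂)^n = 1510 kPa.

1510 kPa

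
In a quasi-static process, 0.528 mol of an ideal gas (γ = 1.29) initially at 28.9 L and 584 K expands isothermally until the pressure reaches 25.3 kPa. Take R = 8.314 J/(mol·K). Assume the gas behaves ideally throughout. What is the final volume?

P₁ = nRT₁/V₁ = 0.528×8.314×584/28.9 = 88.7 kPa.
Isothermal: T stays 584 K; PV = const ⇒ V₂ = 101 L, P₂ = 25.3 kPa.

101 L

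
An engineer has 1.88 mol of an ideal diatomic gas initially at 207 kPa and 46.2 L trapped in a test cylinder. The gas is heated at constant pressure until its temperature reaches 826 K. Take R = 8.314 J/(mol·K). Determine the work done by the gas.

T₁ = P₁V₁/(nR) = 207×46.2/(1.88×8.314) = 612 K.
Isobaric: P stays 207 kPa; V/T = const ⇒ T₂ = 826 K, V₂ = 62.4 L.
W = PΔV = 207×(62.4−46.2) kPa·L = 3350 J.

3350 J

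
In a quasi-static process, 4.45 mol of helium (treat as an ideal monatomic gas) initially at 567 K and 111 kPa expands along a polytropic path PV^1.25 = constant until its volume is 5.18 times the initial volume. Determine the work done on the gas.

-28300 J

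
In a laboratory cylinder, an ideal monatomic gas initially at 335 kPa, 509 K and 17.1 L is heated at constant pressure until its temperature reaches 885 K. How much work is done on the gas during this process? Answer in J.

n = P₁V₁/(RT₁) = 335×17.1/(8.314×509) = 1.35 mol.
Isobaric: P stays 335 kPa; V/T = const ⇒ T₂ = 885 K, V₂ = 29.7 L.
W = PΔV = 335×(29.7−17.1) kPa·L = 4230 J.
Work done on the gas = −W_by = -4230 J.

-4230 J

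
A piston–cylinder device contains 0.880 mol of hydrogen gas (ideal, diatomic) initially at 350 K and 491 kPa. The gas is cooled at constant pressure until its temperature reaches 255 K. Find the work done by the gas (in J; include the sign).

V₁ = nRT₁/P₁ = 0.880×8.314×350/491 = 5.22 L.
Isobaric: P stays 491 kPa; V/T = const ⇒ T₂ = 255 K, V₂ = 3.80 L.
W = PΔV = 491×(3.80−5.22) kPa·L = -695 J.

-695 J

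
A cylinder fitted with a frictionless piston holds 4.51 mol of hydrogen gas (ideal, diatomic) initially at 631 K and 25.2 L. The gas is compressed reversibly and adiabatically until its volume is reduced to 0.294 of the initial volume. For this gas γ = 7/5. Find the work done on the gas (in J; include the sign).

37400 J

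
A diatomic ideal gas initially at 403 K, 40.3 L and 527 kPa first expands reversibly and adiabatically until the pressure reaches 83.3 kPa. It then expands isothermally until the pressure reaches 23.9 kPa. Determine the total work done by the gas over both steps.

37400 J

n = P₁V₁/(RT₁) = 527×40.3/(8.314×403) = 6.34 mol.
Step 1 — Adiabatic: T₂/T₁ = (P₂/P₁)^((γ−1)/γ) ⇒ T₂ = 403×(0.158)^0.286 = 238 K; V₂ = 151 L.
ΔU = nCvΔT = 6.34×20.8×(238−403) = -21800 J.
Q = 0 for an adiabatic process, so W = −ΔU = 21800 J.
State after step 1: P = 83.3 kPa, V = 151 L, T = 238 K.
Step 2 — Isothermal: T stays 238 K; PV = const ⇒ V₂ = 525 L, P₂ = 23.9 kPa.
ΔU = 0 (ideal gas, T constant).
W = nRT ln(V₂/V₁) = 6.34×8.314×238×ln(3.49) = 15700 J.
Q = ΔU + W = 15700 J.
Net over both steps: W = 37400 J, Q = 15700 J, ΔU = -21800 J.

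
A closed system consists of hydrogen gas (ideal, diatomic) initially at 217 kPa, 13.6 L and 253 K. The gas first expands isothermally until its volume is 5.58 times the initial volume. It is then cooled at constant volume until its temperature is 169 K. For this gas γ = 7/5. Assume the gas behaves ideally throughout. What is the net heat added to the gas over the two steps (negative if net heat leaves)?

n = P₁V₁/(RT₁) = 217×13.6/(8.314×253) = 1.40 mol.
Step 1 — Isothermal: T stays 253 K; PV = const ⇒ V₂ = 75.9 L, P₂ = 38.9 kPa.
ΔU = 0 (ideal gas, T constant).
W = nRT ln(V₂/V₁) = 1.40×8.314×253×ln(5.58) = 5070 J.
Q = ΔU + W = 5070 J.
State after step 1: P = 38.9 kPa, V = 75.9 L, T = 253 K.
Step 2 — Isochoric: V stays 75.9 L; P/T = const ⇒ T₂ = 169 K, P₂ = 26.0 kPa.
W = 0 (no volume change).
ΔU = nCvΔT = 1.40×20.8×(169−253) = -2450 J.
Q = ΔU = -2450 J.
Net over both steps: W = 5070 J, Q = 2620 J, ΔU = -2450 J.

2620 J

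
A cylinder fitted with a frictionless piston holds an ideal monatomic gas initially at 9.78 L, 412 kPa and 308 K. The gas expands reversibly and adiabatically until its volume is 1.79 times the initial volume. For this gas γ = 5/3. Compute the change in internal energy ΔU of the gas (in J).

n = P₁V₁/(RT₁) = 412×9.78/(8.314×308) = 1.57 mol.
Adiabatic: TV^(γ−1) = const ⇒ T₂ = 308×(0.559)^0.667 = 209 K; PV^γ = const ⇒ P₂ = 156 kPa.
For an ideal gas ΔU = nCvΔT with Cv = (3/2)R = 12.5 J/(mol·K).
ΔU = 1.57×12.5×(209−308) = -1940 J.

-1940 J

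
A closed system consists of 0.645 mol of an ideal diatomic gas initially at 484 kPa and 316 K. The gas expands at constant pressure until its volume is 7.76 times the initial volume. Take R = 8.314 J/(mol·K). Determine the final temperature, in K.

2450 K

V₁ = nRT₁/P₁ = 0.645×8.314×316/484 = 3.50 L.
Isobaric: P stays 484 kPa; V/T = const ⇒ T₂ = 2450 K, V₂ = 27.2 L.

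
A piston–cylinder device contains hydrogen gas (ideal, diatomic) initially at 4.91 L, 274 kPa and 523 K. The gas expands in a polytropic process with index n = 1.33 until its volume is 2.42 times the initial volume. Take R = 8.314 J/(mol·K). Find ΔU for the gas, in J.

n = P₁V₁/(RT₁) = 274×4.91/(8.314×523) = 0.309 mol.
Polytropic n=1.33: T₂ = T₁(V₁/V₂)^(n−1) = 523×(0.413)^0.33 = 391 K; P₂ = P₁(V₁/V₂)^n = 84.6 kPa.
For an ideal gas ΔU = nCvΔT with Cv = (5/2)R = 20.8 J/(mol·K).
ΔU = 0.309×20.8×(391−523) = -851 J.

-851 J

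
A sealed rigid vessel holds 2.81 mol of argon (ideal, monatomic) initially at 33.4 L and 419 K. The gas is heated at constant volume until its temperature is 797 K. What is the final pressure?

557 kPa

P₁ = nRT₁/V₁ = 2.81×8.314×419/33.4 = 293 kPa.
Isochoric: V stays 33.4 L; P/T = const ⇒ T₂ = 797 K, P₂ = 557 kPa.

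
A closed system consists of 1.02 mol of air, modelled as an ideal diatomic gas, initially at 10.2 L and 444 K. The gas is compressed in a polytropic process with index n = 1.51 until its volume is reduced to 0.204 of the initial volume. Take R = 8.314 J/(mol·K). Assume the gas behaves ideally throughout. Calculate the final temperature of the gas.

999 K

P₁ = nRT₁/V₁ = 1.02×8.314×444/10.2 = 369 kPa.
Polytropic n=1.51: T₂ = T₁(V₁/V₂)^(n−1) = 444×(4.90)^0.51 = 999 K; P₂ = P₁(V₁/V₂)^n = 4070 kPa.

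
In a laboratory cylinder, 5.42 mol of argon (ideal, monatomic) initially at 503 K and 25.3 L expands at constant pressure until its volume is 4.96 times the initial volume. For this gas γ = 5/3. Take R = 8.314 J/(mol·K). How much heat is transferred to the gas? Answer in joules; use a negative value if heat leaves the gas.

P₁ = nRT₁/V₁ = 5.42×8.314×503/25.3 = 896 kPa.
Isobaric: P stays 896 kPa; V/T = const ⇒ T₂ = 2490 K, V₂ = 125 L.
W = PΔV = 896×(125−25.3) kPa·L = 89800 J.
ΔU = nCvΔT = 5.42×12.5×(2490−503) = 135000 J.
Q = ΔU + W = nCpΔT = 224000 J.

224000 J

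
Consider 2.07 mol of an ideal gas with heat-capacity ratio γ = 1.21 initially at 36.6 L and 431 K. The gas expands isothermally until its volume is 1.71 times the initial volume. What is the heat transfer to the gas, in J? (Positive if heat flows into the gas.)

3980 J

P₁ = nRT₁/V₁ = 2.07×8.314×431/36.6 = 203 kPa.
Isothermal: T stays 431 K; PV = const ⇒ V₂ = 62.6 L, P₂ = 119 kPa.
ΔU = 0 (ideal gas, T constant).
W = nRT ln(V₂/V₁) = 2.07×8.314×431×ln(1.71) = 3980 J.
Q = ΔU + W = 3980 J.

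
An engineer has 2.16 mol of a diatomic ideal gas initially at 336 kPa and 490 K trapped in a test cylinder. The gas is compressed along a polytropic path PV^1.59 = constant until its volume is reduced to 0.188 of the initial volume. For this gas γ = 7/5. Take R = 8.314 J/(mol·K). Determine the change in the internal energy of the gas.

37000 J

V₁ = nRT₁/P₁ = 2.16×8.314×490/336 = 26.2 L.
Polytropic n=1.59: T₂ = T₁(V₁/V₂)^(n−1) = 490×(5.32)^0.59 = 1310 K; P₂ = P₁(V₁/V₂)^n = 4790 kPa.
For an ideal gas ΔU = nCvΔT with Cv = (5/2)R = 20.8 J/(mol·K).
ΔU = 2.16×20.8×(1310−490) = 37000 J.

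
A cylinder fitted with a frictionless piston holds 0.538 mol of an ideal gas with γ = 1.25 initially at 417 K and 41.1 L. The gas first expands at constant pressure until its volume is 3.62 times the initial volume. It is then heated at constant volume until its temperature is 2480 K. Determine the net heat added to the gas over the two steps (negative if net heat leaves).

41800 J

P₁ = nRT₁/V₁ = 0.538×8.314×417/41.1 = 45.4 kPa.
Step 1 — Isobaric: P stays 45.4 kPa; V/T = const ⇒ T₂ = 1510 K, V₂ = 149 L.
W = PΔV = 45.4×(149−41.1) kPa·L = 4890 J.
ΔU = nCvΔT = 0.538×33.3×(1510−417) = 19500 J.
Q = ΔU + W = nCpΔT = 24400 J.
State after step 1: P = 45.4 kPa, V = 149 L, T = 1510 K.
Step 2 — Isochoric: V stays 149 L; P/T = const ⇒ T₂ = 2480 K, P₂ = 74.6 kPa.
W = 0 (no volume change).
ΔU = nCvΔT = 0.538×33.3×(2480−1510) = 17400 J.
Q = ΔU = 17400 J.
Net over both steps: W = 4890 J, Q = 41800 J, ΔU = 36900 J.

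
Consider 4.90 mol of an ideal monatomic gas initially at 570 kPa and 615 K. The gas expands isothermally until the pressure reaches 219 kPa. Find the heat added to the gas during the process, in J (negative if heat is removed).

V₁ = nRT₁/P₁ = 4.90×8.314×615/570 = 44.0 L.
Isothermal: T stays 615 K; PV = const ⇒ V₂ = 114 L, P₂ = 219 kPa.
ΔU = 0 (ideal gas, T constant).
W = nRT ln(V₂/V₁) = 4.90×8.314×615×ln(2.60) = 24000 J.
Q = ΔU + W = 24000 J.

24000 J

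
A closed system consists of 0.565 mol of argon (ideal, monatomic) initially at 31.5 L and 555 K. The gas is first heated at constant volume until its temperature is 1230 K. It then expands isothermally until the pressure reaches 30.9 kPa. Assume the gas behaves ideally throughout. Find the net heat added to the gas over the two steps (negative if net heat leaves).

P₁ = nRT₁/V₁ = 0.565×8.314×555/31.5 = 82.8 kPa.
Step 1 — Isochoric: V stays 31.5 L; P/T = const ⇒ T₂ = 1230 K, P₂ = 183 kPa.
W = 0 (no volume change).
ΔU = nCvΔT = 0.565×12.5×(1230−555) = 4760 J.
Q = ΔU = 4760 J.
State after step 1: P = 183 kPa, V = 31.5 L, T = 1230 K.
Step 2 — Isothermal: T stays 1230 K; PV = const ⇒ V₂ = 187 L, P₂ = 30.9 kPa.
ΔU = 0 (ideal gas, T constant).
W = nRT ln(V₂/V₁) = 0.565×8.314×1230×ln(5.94) = 10300 J.
Q = ΔU + W = 10300 J.
Net over both steps: W = 10300 J, Q = 15000 J, ΔU = 4760 J.

15000 J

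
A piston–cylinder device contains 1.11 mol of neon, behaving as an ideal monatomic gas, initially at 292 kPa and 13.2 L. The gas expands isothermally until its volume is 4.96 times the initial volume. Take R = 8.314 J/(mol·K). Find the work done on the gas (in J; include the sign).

-6170 J

T₁ = P₁V₁/(nR) = 292×13.2/(1.11×8.314) = 418 K.
Isothermal: T stays 418 K; PV = const ⇒ V₂ = 65.5 L, P₂ = 58.9 kPa.
W = nRT ln(V₂/V₁) = 1.11×8.314×418×ln(4.96) = 6170 J.
Work done on the gas = −W_by = -6170 J.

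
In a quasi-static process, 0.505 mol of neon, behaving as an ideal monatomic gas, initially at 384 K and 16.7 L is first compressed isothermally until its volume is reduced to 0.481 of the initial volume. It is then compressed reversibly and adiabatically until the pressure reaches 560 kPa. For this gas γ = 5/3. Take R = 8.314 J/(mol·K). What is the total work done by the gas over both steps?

-2410 J

P₁ = nRT₁/V₁ = 0.505×8.314×384/16.7 = 96.5 kPa.
Step 1 — Isothermal: T stays 384 K; PV = const ⇒ V₂ = 8.03 L, P₂ = 201 kPa.
ΔU = 0 (ideal gas, T constant).
W = nRT ln(V₂/V₁) = 0.505×8.314×384×ln(0.481) = -1180 J.
Q = ΔU + W = -1180 J.
State after step 1: P = 201 kPa, V = 8.03 L, T = 384 K.
Step 2 — Adiabatic: T₂/T₁ = (P₂/P₁)^((γ−1)/γ) ⇒ T₂ = 384×(2.79)^0.400 = 579 K; V₂ = 4.34 L.
ΔU = nCvΔT = 0.505×12.5×(579−384) = 1230 J.
Q = 0 for an adiabatic process, so W = −ΔU = -1230 J.
Net over both steps: W = -2410 J, Q = -1180 J, ΔU = 1230 J.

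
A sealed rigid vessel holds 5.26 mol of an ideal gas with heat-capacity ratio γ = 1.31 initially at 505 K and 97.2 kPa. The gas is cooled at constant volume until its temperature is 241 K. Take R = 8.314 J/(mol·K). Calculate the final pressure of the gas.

V₁ = nRT₁/P₁ = 5.26×8.314×505/97.2 = 227 L.
Isochoric: V stays 227 L; P/T = const ⇒ T₂ = 241 K, P₂ = 46.4 kPa.

46.4 kPa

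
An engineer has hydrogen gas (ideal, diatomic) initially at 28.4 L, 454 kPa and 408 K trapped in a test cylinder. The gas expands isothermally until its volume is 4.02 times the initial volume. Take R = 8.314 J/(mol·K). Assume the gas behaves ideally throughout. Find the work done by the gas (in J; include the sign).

17900 J

n = P₁V₁/(RT₁) = 454×28.4/(8.314×408) = 3.80 mol.
Isothermal: T stays 408 K; PV = const ⇒ V₂ = 114 L, P₂ = 113 kPa.
W = nRT ln(V₂/V₁) = 3.80×8.314×408×ln(4.02) = 17900 J.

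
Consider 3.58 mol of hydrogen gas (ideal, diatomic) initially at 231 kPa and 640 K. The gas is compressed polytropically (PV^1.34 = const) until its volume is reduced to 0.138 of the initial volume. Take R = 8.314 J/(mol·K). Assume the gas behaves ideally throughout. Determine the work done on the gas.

53800 J

V₁ = nRT₁/P₁ = 3.58×8.314×640/231 = 82.5 L.
Polytropic n=1.34: T₂ = T₁(V₁/V₂)^(n−1) = 640×(7.25)^0.34 = 1250 K; P₂ = P₁(V₁/V₂)^n = 3280 kPa.
W = (P₁V₁−P₂V₂)/(n−1) = (231×82.5−3280×11.4)/0.34 = -53800 J.
Work done on the gas = −W_by = 53800 J.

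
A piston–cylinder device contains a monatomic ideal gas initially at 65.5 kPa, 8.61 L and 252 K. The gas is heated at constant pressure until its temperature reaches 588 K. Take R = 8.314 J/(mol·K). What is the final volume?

Isobaric: P stays 65.5 kPa; V/T = const ⇒ T₂ = 588 K, V₂ = 20.1 L.

20.1 L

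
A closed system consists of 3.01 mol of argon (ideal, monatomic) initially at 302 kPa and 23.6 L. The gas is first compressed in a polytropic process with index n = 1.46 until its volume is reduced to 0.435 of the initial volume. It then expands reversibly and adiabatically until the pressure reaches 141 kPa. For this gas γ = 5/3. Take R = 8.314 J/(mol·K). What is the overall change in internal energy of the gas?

-3580 J

T₁ = P₁V₁/(nR) = 302×23.6/(3.01×8.314) = 285 K.
Step 1 — Polytropic n=1.46: T₂ = T₁(V₁/V₂)^(n−1) = 285×(2.30)^0.46 = 418 K; P₂ = P₁(V₁/V₂)^n = 1020 kPa.
W = (P₁V₁−P₂V₂)/(n−1) = (302×23.6−1020×10.3)/0.46 = -7230 J.
ΔU = nCvΔT = 3.01×12.5×(418−285) = 4990 J.
Q = ΔU + W = -2240 J.
State after step 1: P = 1020 kPa, V = 10.3 L, T = 418 K.
Step 2 — Adiabatic: T₂/T₁ = (P₂/P₁)^((γ−1)/γ) ⇒ T₂ = 418×(0.138)^0.400 = 189 K; V₂ = 33.6 L.
ΔU = nCvΔT = 3.01×12.5×(189−418) = -8570 J.
Q = 0 for an adiabatic process, so W = −ΔU = 8570 J.
Net over both steps: W = 1340 J, Q = -2240 J, ΔU = -3580 J.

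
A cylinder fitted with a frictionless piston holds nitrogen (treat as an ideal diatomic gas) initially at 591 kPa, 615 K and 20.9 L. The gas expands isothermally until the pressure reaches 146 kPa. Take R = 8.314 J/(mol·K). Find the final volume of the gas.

Isothermal: T stays 615 K; PV = const ⇒ V₂ = 84.6 L, P₂ = 146 kPa.

84.6 L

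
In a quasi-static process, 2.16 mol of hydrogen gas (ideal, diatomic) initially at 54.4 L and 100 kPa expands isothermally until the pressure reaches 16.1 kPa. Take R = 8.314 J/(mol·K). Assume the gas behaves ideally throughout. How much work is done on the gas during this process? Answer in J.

T₁ = P₁V₁/(nR) = 100×54.4/(2.16×8.314) = 303 K.
Isothermal: T stays 303 K; PV = const ⇒ V₂ = 338 L, P₂ = 16.1 kPa.
W = nRT ln(V₂/V₁) = 2.16×8.314×303×ln(6.21) = 9940 J.
Work done on the gas = −W_by = -9940 J.

-9940 J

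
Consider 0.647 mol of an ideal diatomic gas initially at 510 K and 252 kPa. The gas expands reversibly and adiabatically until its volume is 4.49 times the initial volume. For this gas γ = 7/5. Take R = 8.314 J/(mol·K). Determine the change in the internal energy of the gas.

V₁ = nRT₁/P₁ = 0.647×8.314×510/252 = 10.9 L.
Adiabatic: TV^(γ−1) = const ⇒ T₂ = 510×(0.223)^0.400 = 280 K; PV^γ = const ⇒ P₂ = 30.8 kPa.
For an ideal gas ΔU = nCvΔT with Cv = (5/2)R = 20.8 J/(mol·K).
ΔU = 0.647×20.8×(280−510) = -3100 J.

-3100 J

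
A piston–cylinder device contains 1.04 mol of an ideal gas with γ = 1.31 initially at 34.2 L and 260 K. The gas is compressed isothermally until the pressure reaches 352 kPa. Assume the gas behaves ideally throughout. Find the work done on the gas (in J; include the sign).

3770 J

P₁ = nRT₁/V₁ = 1.04×8.314×260/34.2 = 65.7 kPa.
Isothermal: T stays 260 K; PV = const ⇒ V₂ = 6.39 L, P₂ = 352 kPa.
W = nRT ln(V₂/V₁) = 1.04×8.314×260×ln(0.187) = -3770 J.
Work done on the gas = −W_by = 3770 J.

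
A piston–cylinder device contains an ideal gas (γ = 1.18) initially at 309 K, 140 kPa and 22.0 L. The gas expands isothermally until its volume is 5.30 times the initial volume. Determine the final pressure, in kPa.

Isothermal: T stays 309 K; PV = const ⇒ V₂ = 117 L, P₂ = 26.4 kPa.

26.4 kPa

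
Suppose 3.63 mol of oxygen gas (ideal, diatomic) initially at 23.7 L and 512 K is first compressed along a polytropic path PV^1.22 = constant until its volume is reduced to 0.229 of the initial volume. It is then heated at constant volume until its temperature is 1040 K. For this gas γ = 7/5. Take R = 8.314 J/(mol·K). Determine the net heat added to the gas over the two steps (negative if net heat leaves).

12900 J

P₁ = nRT₁/V₁ = 3.63×8.314×512/23.7 = 652 kPa.
Step 1 — Polytropic n=1.22: T₂ = T₁(V₁/V₂)^(n−1) = 512×(4.37)^0.22 = 708 K; P₂ = P₁(V₁/V₂)^n = 3940 kPa.
W = (P₁V₁−P₂V₂)/(n−1) = (652×23.7−3940×5.43)/0.22 = -26900 J.
ΔU = nCvΔT = 3.63×20.8×(708−512) = 14800 J.
Q = ΔU + W = -12100 J.
State after step 1: P = 3940 kPa, V = 5.43 L, T = 708 K.
Step 2 — Isochoric: V stays 5.43 L; P/T = const ⇒ T₂ = 1040 K, P₂ = 5780 kPa.
W = 0 (no volume change).
ΔU = nCvΔT = 3.63×20.8×(1040−708) = 25000 J.
Q = ΔU = 25000 J.
Net over both steps: W = -26900 J, Q = 12900 J, ΔU = 39800 J.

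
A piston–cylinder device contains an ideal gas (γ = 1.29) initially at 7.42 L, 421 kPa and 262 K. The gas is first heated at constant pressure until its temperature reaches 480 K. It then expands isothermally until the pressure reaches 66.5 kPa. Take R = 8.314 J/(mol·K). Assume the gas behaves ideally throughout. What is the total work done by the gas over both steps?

13200 J

n = P₁V₁/(RT₁) = 421×7.42/(8.314×262) = 1.43 mol.
Step 1 — Isobaric: P stays 421 kPa; V/T = const ⇒ T₂ = 480 K, V₂ = 13.6 L.
W = PΔV = 421×(13.6−7.42) kPa·L = 2600 J.
ΔU = nCvΔT = 1.43×28.7×(480−262) = 8960 J.
Q = ΔU + W = nCpΔT = 11600 J.
State after step 1: P = 421 kPa, V = 13.6 L, T = 480 K.
Step 2 — Isothermal: T stays 480 K; PV = const ⇒ V₂ = 86.1 L, P₂ = 66.5 kPa.
ΔU = 0 (ideal gas, T constant).
W = nRT ln(V₂/V₁) = 1.43×8.314×480×ln(6.33) = 10600 J.
Q = ΔU + W = 10600 J.
Net over both steps: W = 13200 J, Q = 22100 J, ΔU = 8960 J.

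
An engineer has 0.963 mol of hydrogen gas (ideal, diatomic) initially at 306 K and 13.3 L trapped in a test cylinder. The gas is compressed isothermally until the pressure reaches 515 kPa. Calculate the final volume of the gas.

4.76 L

P₁ = nRT₁/V₁ = 0.963×8.314×306/13.3 = 184 kPa.
Isothermal: T stays 306 K; PV = const ⇒ V₂ = 4.76 L, P₂ = 515 kPa.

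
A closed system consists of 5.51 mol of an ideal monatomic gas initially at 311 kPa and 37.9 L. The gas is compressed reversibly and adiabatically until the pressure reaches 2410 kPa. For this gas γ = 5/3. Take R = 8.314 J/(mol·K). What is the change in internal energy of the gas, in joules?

T₁ = P₁V₁/(nR) = 311×37.9/(5.51×8.314) = 257 K.
Adiabatic: T₂/T₁ = (P₂/P₁)^((γ−1)/γ) ⇒ T₂ = 257×(7.75)^0.400 = 584 K; V₂ = 11.1 L.
For an ideal gas ΔU = nCvΔT with Cv = (3/2)R = 12.5 J/(mol·K).
ΔU = 5.51×12.5×(584−257) = 22400 J.

22400 J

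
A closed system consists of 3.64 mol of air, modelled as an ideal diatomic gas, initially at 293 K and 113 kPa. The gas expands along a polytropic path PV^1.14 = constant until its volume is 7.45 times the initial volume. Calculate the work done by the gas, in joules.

15500 J

V₁ = nRT₁/P₁ = 3.64×8.314×293/113 = 78.5 L.
Polytropic n=1.14: T₂ = T₁(V₁/V₂)^(n−1) = 293×(0.134)^0.14 = 221 K; P₂ = P₁(V₁/V₂)^n = 11.5 kPa.
W = (P₁V₁−P₂V₂)/(n−1) = (113×78.5−11.5×585)/0.14 = 15500 J.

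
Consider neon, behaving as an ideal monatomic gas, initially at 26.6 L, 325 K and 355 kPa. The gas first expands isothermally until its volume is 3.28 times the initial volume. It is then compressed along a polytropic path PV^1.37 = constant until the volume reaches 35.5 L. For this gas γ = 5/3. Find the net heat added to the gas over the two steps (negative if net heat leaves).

6730 J

n = P₁V₁/(RT₁) = 355×26.6/(8.314×325) = 3.49 mol.
Step 1 — Isothermal: T stays 325 K; PV = const ⇒ V₂ = 87.2 L, P₂ = 108 kPa.
ΔU = 0 (ideal gas, T constant).
W = nRT ln(V₂/V₁) = 3.49×8.314×325×ln(3.28) = 11200 J.
Q = ΔU + W = 11200 J.
State after step 1: P = 108 kPa, V = 87.2 L, T = 325 K.
Step 2 — Polytropic n=1.37: T₂ = T₁(V₁/V₂)^(n−1) = 325×(2.46)^0.37 = 453 K; P₂ = P₁(V₁/V₂)^n = 371 kPa.
W = (P₁V₁−P₂V₂)/(n−1) = (108×87.2−371×35.5)/0.37 = -10100 J.
ΔU = nCvΔT = 3.49×12.5×(453−325) = 5590 J.
Q = ΔU + W = -4480 J.
Net over both steps: W = 1140 J, Q = 6730 J, ΔU = 5590 J.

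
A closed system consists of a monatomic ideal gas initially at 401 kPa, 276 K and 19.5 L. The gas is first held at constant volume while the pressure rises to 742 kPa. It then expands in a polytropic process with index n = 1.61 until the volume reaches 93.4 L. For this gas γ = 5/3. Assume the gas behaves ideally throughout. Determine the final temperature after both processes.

196 K

n = P₁V₁/(RT₁) = 401×19.5/(8.314×276) = 3.41 mol.
Step 1 — Isochoric: V stays 19.5 L; P/T = const ⇒ T₂ = 511 K, P₂ = 742 kPa.
W = 0 (no volume change).
ΔU = nCvΔT = 3.41×12.5×(511−276) = 9970 J.
Q = ΔU = 9970 J.
State after step 1: P = 742 kPa, V = 19.5 L, T = 511 K.
Step 2 — Polytropic n=1.61: T₂ = T₁(V₁/V₂)^(n−1) = 511×(0.209)^0.61 = 196 K; P₂ = P₁(V₁/V₂)^n = 59.6 kPa.
W = (P₁V₁−P₂V₂)/(n−1) = (742×19.5−59.6×93.4)/0.61 = 14600 J.
ΔU = nCvΔT = 3.41×12.5×(196−511) = -13400 J.
Q = ΔU + W = 1240 J.
Net over both steps: W = 14600 J, Q = 11200 J, ΔU = -3380 J.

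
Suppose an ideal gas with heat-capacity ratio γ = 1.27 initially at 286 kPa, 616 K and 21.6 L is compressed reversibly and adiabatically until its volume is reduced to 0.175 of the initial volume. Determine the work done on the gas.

13700 J

n = P₁V₁/(RT₁) = 286×21.6/(8.314×616) = 1.21 mol.
Adiabatic: TV^(γ−1) = const ⇒ T₂ = 616×(5.71)^0.270 = 986 K; PV^γ = const ⇒ P₂ = 2620 kPa.
ΔU = nCvΔT = 1.21×30.8×(986−616) = 13700 J.
Q = 0 for an adiabatic process, so W = −ΔU = -13700 J.
Work done on the gas = −W_by = 13700 J.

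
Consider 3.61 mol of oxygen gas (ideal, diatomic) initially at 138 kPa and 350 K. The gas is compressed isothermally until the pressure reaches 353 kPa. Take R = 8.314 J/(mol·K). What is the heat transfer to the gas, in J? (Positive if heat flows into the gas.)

-9870 J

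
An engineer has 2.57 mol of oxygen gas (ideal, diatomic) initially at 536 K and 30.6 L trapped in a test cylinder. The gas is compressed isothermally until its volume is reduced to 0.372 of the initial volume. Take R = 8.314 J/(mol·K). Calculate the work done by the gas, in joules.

-11300 J

P₁ = nRT₁/V₁ = 2.57×8.314×536/30.6 = 374 kPa.
Isothermal: T stays 536 K; PV = const ⇒ V₂ = 11.4 L, P₂ = 1010 kPa.
W = nRT ln(V₂/V₁) = 2.57×8.314×536×ln(0.372) = -11300 J.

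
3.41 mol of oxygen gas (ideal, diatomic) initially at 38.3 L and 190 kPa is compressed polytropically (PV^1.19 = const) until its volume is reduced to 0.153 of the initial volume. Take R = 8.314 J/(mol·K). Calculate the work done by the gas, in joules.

T₁ = P₁V₁/(nR) = 190×38.3/(3.41×8.314) = 257 K.
Polytropic n=1.19: T₂ = T₁(V₁/V₂)^(n−1) = 257×(6.54)^0.19 = 367 K; P₂ = P₁(V₁/V₂)^n = 1770 kPa.
W = (P₁V₁−P₂V₂)/(n−1) = (190×38.3−1770×5.86)/0.19 = -16400 J.

-16400 J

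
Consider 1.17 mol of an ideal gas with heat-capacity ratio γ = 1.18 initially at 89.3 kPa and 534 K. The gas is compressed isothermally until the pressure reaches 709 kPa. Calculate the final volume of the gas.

V₁ = nRT₁/P₁ = 1.17×8.314×534/89.3 = 58.2 L.
Isothermal: T stays 534 K; PV = const ⇒ V₂ = 7.33 L, P₂ = 709 kPa.

7.33 L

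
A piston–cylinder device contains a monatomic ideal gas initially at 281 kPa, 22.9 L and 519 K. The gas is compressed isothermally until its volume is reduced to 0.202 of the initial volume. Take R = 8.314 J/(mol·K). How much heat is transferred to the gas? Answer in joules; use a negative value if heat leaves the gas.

-10300 J

n = P₁V₁/(RT₁) = 281×22.9/(8.314×519) = 1.49 mol.
Isothermal: T stays 519 K; PV = const ⇒ V₂ = 4.63 L, P₂ = 1390 kPa.
ΔU = 0 (ideal gas, T constant).
W = nRT ln(V₂/V₁) = 1.49×8.314×519×ln(0.202) = -10300 J.
Q = ΔU + W = -10300 J.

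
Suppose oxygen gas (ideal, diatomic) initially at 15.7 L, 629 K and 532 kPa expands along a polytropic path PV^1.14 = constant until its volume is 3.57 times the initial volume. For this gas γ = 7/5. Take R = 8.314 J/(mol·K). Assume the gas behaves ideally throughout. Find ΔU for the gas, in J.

n = P₁V₁/(RT₁) = 532×15.7/(8.314×629) = 1.60 mol.
Polytropic n=1.14: T₂ = T₁(V₁/V₂)^(n−1) = 629×(0.280)^0.14 = 526 K; P₂ = P₁(V₁/V₂)^n = 125 kPa.
For an ideal gas ΔU = nCvΔT with Cv = (5/2)R = 20.8 J/(mol·K).
ΔU = 1.60×20.8×(526−629) = -3410 J.

-3410 J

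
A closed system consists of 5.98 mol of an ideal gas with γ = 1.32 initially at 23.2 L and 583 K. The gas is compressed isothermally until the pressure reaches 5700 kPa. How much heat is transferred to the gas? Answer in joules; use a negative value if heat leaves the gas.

-44000 J

P₁ = nRT₁/V₁ = 5.98×8.314×583/23.2 = 1250 kPa.
Isothermal: T stays 583 K; PV = const ⇒ V₂ = 5.09 L, P₂ = 5700 kPa.
ΔU = 0 (ideal gas, T constant).
W = nRT ln(V₂/V₁) = 5.98×8.314×583×ln(0.219) = -44000 J.
Q = ΔU + W = -44000 J.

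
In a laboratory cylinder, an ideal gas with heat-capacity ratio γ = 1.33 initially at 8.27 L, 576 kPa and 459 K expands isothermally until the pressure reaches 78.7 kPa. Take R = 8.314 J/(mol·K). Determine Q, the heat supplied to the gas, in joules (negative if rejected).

n = P₁V₁/(RT₁) = 576×8.27/(8.314×459) = 1.25 mol.
Isothermal: T stays 459 K; PV = const ⇒ V₂ = 60.5 L, P₂ = 78.7 kPa.
ΔU = 0 (ideal gas, T constant).
W = nRT ln(V₂/V₁) = 1.25×8.314×459×ln(7.32) = 9480 J.
Q = ΔU + W = 9480 J.

9480 J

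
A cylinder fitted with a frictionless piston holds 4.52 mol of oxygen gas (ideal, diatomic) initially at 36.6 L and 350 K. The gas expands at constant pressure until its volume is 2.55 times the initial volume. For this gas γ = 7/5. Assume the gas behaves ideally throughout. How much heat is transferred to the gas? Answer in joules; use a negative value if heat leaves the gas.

P₁ = nRT₁/V₁ = 4.52×8.314×350/36.6 = 359 kPa.
Isobaric: P stays 359 kPa; V/T = const ⇒ T₂ = 892 K, V₂ = 93.3 L.
W = PΔV = 359×(93.3−36.6) kPa·L = 20400 J.
ΔU = nCvΔT = 4.52×20.8×(892−350) = 51000 J.
Q = ΔU + W = nCpΔT = 71400 J.

71400 J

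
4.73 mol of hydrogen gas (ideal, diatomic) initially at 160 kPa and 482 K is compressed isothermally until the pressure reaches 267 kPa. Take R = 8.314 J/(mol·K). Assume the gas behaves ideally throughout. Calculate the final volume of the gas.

V₁ = nRT₁/P₁ = 4.73×8.314×482/160 = 118 L.
Isothermal: T stays 482 K; PV = const ⇒ V₂ = 71.0 L, P₂ = 267 kPa.

71.0 L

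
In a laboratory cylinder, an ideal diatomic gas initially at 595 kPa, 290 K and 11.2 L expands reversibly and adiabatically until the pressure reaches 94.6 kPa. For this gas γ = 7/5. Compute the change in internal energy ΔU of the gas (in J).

n = P₁V₁/(RT₁) = 595×11.2/(8.314×290) = 2.76 mol.
Adiabatic: T₂/T₁ = (P₂/P₁)^((γ−1)/γ) ⇒ T₂ = 290×(0.159)^0.286 = 171 K; V₂ = 41.7 L.
For an ideal gas ΔU = nCvΔT with Cv = (5/2)R = 20.8 J/(mol·K).
ΔU = 2.76×20.8×(171−290) = -6810 J.

-6810 J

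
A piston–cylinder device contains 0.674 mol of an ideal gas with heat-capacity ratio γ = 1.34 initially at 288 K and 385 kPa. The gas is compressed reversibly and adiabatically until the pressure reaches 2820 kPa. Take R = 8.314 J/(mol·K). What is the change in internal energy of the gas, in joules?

3120 J

V₁ = nRT₁/P₁ = 0.674×8.314×288/385 = 4.19 L.
Adiabatic: T₂/T₁ = (P₂/P₁)^((γ−1)/γ) ⇒ T₂ = 288×(7.32)^0.254 = 477 K; V₂ = 0.948 L.
For an ideal gas ΔU = nCvΔT with Cv = R/(γ−1) = 24.5 J/(mol·K).
ΔU = 0.674×24.5×(477−288) = 3120 J.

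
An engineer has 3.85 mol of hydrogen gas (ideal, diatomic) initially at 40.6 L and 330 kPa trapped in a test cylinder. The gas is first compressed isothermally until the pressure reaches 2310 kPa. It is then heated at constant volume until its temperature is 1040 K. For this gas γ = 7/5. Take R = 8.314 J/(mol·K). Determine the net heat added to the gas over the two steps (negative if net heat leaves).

23700 J

T₁ = P₁V₁/(nR) = 330×40.6/(3.85×8.314) = 419 K.
Step 1 — Isothermal: T stays 419 K; PV = const ⇒ V₂ = 5.80 L, P₂ = 2310 kPa.
ΔU = 0 (ideal gas, T constant).
W = nRT ln(V₂/V₁) = 3.85×8.314×419×ln(0.143) = -26100 J.
Q = ΔU + W = -26100 J.
State after step 1: P = 2310 kPa, V = 5.80 L, T = 419 K.
Step 2 — Isochoric: V stays 5.80 L; P/T = const ⇒ T₂ = 1040 K, P₂ = 5740 kPa.
W = 0 (no volume change).
ΔU = nCvΔT = 3.85×20.8×(1040−419) = 49700 J.
Q = ΔU = 49700 J.
Net over both steps: W = -26100 J, Q = 23700 J, ΔU = 49700 J.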